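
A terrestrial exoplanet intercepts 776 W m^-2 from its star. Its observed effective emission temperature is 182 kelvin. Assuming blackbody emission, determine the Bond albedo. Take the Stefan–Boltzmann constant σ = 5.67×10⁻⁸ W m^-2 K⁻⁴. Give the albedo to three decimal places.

From σT⁴ = S(1−α)/4 we invert for α: 1−α = 4σT⁴/S.
4σT⁴ = 4·5.67×10⁻⁸·(182)⁴ = 248.8 W m^-2.
1−α = 248.8/776.0 = 0.3207, so α = 0.6793.

0.679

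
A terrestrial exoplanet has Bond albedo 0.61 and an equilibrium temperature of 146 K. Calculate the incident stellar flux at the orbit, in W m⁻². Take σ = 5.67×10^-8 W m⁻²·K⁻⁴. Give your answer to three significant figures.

From S(1−α)/4 = σT⁴: S = 4σT⁴/(1−α).
The emitted flux is σT⁴ = 25.76 W m⁻².
S = 4·25.76/0.39 = 264.2 W m⁻².

264 W m⁻²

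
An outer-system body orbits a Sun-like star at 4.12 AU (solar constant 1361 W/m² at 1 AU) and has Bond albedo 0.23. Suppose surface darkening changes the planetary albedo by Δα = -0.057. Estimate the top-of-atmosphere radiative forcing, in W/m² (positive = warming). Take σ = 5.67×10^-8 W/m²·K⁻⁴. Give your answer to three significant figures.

Flux at the orbit: S = 1361/(4.12)² = 80.18 W/m².
The change in absorbed flux is Δ[S(1−α)/4] = −SΔα/4 = 1.143 W/m².

1.14 W/m²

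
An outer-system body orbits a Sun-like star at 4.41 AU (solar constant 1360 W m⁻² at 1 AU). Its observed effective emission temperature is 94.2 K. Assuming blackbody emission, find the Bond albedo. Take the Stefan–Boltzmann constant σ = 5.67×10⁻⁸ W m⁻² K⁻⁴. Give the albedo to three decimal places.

0.745

Irradiance scales as 1/d², so S = 1360 W m⁻² × (1/4.41)² = 69.93 W m⁻².
From σT⁴ = S(1−α)/4 we invert for α: 1−α = 4σT⁴/S.
σT⁴ = 4.465 W m⁻², so 4σT⁴ = 17.86 W m⁻².
1−α = 17.86/69.93 = 0.2554, so α = 0.7446.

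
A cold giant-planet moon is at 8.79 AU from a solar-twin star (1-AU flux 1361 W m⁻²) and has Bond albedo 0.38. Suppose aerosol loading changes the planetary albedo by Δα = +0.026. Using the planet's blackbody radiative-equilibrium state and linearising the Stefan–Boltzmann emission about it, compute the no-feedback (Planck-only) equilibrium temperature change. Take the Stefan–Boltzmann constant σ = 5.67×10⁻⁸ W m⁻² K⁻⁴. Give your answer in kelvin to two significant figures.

-0.87 K

Irradiance scales as 1/d², so S = 1361 W m⁻² × (1/8.79)² = 17.61 W m⁻².
Reference equilibrium: T_e = [S(1−α)/(4σ)]^(1/4) = 83.30 K.
ΔF = −(S/4)Δα = −(17.61/4)×(+0.026) = -0.1145 W m⁻².
Linearising σT⁴ gives d(σT⁴)/dT = 4σT_e³ = 0.1311 W m⁻² per K.
Hence the no-feedback warming is ΔF/(4σT_e³) = -0.873 K.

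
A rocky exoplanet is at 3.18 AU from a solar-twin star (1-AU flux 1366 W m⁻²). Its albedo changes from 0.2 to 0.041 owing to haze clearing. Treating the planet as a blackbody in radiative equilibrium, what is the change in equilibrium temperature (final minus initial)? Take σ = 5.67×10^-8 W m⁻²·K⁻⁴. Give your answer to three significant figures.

By the inverse-square law, S = 1366/3.18² = 135.1 W m⁻².
Initial: T₁ = [S(1−0.2)/(4σ)]^(1/4) = 147.7 K.
After:  T₂ = [135.1·0.959/(4σ)]^(1/4) = 154.6 K.
Change: 154.6 − 147.7 = 6.850 K.

6.85 K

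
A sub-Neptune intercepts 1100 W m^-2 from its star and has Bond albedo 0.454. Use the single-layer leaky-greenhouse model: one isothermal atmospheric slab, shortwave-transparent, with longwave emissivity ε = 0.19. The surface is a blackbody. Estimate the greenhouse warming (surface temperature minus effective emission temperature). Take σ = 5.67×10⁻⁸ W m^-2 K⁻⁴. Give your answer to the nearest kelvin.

6 K

The planet radiates to space at T_e = [S(1−α)/(4σ)]^(1/4) = 226.8 K.
For a single slab of emissivity ε, T_s⁴ = 2T_e⁴/(2−ε); thus T_s = 226.8·(1.105)^(1/4) = 232.6 K.
The atmosphere warms the surface by 5.732 K.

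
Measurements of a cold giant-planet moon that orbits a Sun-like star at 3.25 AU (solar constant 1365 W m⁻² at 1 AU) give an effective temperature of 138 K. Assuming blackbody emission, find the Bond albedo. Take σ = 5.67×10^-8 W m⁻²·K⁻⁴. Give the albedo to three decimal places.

0.364

By the inverse-square law, S = 1365/3.25² = 129.2 W m⁻².
From σT⁴ = S(1−α)/4 we invert for α: 1−α = 4σT⁴/S.
4σT⁴ = 4·5.67×10⁻⁸·(138)⁴ = 82.25 W m⁻².
1−α = 82.25/129.2 = 0.6365, so α = 0.3635.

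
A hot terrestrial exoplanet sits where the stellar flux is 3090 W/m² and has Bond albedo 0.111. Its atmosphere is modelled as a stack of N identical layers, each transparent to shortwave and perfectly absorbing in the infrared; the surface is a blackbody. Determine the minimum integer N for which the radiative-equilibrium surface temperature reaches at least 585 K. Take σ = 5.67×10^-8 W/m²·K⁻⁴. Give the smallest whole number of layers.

9

OLR = S(1−α)/4 = 686.8 W/m²; the top layer radiates at T_e = 331.7 K.
Need (N+1)T_e⁴ ≥ T_s⁴, i.e. N+1 ≥ (585/331.7)⁴ = 9.670.
The minimum whole number is N = 9.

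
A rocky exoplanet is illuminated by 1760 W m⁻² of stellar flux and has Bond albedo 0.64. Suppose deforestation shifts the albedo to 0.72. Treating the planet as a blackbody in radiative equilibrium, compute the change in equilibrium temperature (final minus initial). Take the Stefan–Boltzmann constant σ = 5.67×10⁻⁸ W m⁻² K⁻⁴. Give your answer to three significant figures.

-14.0 K

With α = 0.64, T₁ = 229.9 K.
After:  T₂ = [1760·0.28/(4σ)]^(1/4) = 215.9 K.
ΔT = T₂ − T₁ = -14.00 K.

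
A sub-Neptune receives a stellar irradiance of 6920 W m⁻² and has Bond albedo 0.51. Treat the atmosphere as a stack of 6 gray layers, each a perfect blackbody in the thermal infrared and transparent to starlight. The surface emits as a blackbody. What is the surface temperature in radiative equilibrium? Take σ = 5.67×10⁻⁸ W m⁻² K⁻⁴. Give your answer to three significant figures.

569 K

Top-of-atmosphere balance: σT_e⁴ = S(1−α)/4 = 847.7 W m⁻² → T_e = 349.7 K.
With N = 6 opaque layers, T_s = (N+1)^(1/4)·T_e = 7^(1/4)·349.7 = 568.8 K.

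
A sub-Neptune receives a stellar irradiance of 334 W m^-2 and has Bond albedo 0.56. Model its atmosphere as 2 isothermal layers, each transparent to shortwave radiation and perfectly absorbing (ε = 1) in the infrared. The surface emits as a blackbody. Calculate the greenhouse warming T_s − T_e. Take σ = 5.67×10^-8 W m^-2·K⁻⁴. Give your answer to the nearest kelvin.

50 kelvin

OLR = S(1−α)/4 = 36.74 W m^-2; the top layer radiates at T_e = 159.5 K.
Surface: T_s = (3)^¼·T_e = 210.0 K.
Warming: T_s − T_e = 50.43 K.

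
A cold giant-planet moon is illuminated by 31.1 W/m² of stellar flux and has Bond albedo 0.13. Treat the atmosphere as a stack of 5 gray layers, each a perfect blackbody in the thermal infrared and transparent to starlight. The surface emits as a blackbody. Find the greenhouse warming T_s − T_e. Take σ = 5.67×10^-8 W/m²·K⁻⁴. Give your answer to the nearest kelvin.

59 K

OLR = S(1−α)/4 = 6.764 W/m²; the top layer radiates at T_e = 104.5 K.
T_s = (N+1)^(1/4)·T_e = 163.6 K.
Warming: T_s − T_e = 59.06 K.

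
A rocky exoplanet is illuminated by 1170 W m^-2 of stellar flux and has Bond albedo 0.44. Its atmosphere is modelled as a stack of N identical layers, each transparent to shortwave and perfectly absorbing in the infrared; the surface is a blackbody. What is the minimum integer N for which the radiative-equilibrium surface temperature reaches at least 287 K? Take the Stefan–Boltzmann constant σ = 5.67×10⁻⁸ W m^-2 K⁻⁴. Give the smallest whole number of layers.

2

Top-of-atmosphere balance: σT_e⁴ = S(1−α)/4 = 163.8 W m^-2 → T_e = 231.8 K.
T_s = (N+1)^(1/4)·T_e ≥ 287 K requires N+1 ≥ (T_s/T_e)⁴ = (287/231.8)⁴ = 2.349.
Rounding up, N = 2.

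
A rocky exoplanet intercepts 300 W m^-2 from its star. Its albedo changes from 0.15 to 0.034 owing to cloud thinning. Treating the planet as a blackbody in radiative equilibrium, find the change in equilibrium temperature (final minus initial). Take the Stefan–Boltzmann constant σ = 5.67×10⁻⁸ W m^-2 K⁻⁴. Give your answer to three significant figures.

Initial: T₁ = [S(1−0.15)/(4σ)]^(1/4) = 183.1 K.
After:  T₂ = [300.0·0.966/(4σ)]^(1/4) = 189.1 K.
Change: 189.1 − 183.1 = 5.951 K.

5.95 kelvin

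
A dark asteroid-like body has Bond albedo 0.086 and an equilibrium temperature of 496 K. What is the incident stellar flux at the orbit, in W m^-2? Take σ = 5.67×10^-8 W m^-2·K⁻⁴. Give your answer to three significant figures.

Invert the energy balance for S: S = 4σT⁴/(1−α).
The emitted flux is σT⁴ = 3432 W m^-2.
So S = 4×3432/(1−0.086) = 15020 W m^-2.

15000 W m^-2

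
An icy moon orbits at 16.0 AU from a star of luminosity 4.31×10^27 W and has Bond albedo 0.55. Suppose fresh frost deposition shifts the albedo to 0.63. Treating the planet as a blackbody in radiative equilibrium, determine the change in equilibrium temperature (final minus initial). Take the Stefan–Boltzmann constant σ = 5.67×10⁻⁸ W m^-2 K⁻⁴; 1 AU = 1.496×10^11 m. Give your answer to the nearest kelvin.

-5 K

d = 16.0 × 1.496×10^11 m = 2.394×10^12 m.
S = L/(4πd²) = 59.86 W m^-2.
Initial: T₁ = [S(1−0.55)/(4σ)]^(1/4) = 104.4 K.
Final:   T₂ = [S(1−0.63)/(4σ)]^(1/4) = 99.41 K.
ΔT = T₂ − T₁ = -4.986 K.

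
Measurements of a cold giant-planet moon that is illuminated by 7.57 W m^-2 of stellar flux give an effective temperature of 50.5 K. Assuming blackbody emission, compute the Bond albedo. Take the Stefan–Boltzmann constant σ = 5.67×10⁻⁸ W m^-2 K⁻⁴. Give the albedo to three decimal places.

From σT⁴ = S(1−α)/4 we invert for α: 1−α = 4σT⁴/S.
4σT⁴ = 4·5.67×10⁻⁸·(50.5)⁴ = 1.475 W m^-2.
Hence α = 1 − 1.475/7.570 = 0.8051.

0.805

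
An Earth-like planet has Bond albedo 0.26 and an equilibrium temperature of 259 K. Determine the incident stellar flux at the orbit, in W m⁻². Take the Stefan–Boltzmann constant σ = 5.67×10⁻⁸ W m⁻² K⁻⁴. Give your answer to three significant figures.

1380 W m⁻²

From S(1−α)/4 = σT⁴: S = 4σT⁴/(1−α).
The emitted flux is σT⁴ = 255.1 W m⁻².
So S = 4×255.1/(1−0.26) = 1379 W m⁻².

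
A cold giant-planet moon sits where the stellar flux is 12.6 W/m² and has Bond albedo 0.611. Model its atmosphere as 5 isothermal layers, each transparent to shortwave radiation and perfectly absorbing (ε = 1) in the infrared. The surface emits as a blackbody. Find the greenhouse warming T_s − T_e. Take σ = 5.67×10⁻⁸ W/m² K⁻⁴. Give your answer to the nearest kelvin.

39 K

OLR = S(1−α)/4 = 1.225 W/m²; the top layer radiates at T_e = 68.18 K.
Surface: T_s = (6)^¼·T_e = 106.7 K.
So the greenhouse effect raises the surface by 106.7 − 68.18 = 38.53 K.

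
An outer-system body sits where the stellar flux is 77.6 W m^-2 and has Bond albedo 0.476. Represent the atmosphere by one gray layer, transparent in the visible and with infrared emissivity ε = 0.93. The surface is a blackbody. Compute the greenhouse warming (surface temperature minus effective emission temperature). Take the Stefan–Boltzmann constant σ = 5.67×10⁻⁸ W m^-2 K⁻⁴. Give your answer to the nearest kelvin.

20 K

Effective emission temperature (TOA balance): σT_e⁴ = S(1−α)/4 = 10.17 W m^-2 → T_e = 115.7 K.
Surface balance with a leaky layer gives σT_s⁴ = σT_e⁴·2/(2−ε), so T_s = T_e·[2/(2−0.93)]^(1/4) = 135.3 K.
The atmosphere warms the surface by 19.59 K.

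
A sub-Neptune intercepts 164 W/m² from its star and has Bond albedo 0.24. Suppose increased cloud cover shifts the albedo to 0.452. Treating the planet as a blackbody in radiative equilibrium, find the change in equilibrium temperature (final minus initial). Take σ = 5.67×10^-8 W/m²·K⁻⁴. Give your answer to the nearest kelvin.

With α = 0.24, T₁ = 153.1 K.
After:  T₂ = [164.0·0.548/(4σ)]^(1/4) = 141.1 K.
Change: 141.1 − 153.1 = -12.02 K.

-12 K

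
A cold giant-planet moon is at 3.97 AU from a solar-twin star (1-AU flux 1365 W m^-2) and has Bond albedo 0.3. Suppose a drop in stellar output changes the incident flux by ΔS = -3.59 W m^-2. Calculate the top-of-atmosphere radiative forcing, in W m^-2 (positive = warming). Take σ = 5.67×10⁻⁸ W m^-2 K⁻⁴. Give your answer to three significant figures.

-0.628 W m^-2

By the inverse-square law, S = 1365/3.97² = 86.61 W m^-2.
TOA radiative forcing: ΔF = (1−α)ΔS/4 = 0.7·(-3.59)/4 = -0.6282 W m^-2.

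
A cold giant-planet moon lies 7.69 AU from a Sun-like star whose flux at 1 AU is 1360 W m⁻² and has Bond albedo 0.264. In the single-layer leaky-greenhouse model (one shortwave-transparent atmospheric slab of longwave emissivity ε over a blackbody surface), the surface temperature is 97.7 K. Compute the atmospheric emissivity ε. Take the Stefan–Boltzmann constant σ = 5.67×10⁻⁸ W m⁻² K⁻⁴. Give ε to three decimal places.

Flux at the orbit: S = 1360/(7.69)² = 23.00 W m⁻².
First, T_e = [23.00·(1−0.264)/(4σ)]^(1/4) = 92.95 K.
Inverting T_s⁴ = 2T_e⁴/(2−ε): (T_e/T_s)⁴ = 0.8191, so ε = 2(1 − 0.8191) = 0.3618.

0.362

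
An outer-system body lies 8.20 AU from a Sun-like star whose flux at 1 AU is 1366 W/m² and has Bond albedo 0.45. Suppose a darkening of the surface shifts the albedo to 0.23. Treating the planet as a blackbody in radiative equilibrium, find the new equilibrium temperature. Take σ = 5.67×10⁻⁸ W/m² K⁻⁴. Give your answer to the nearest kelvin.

Flux at the orbit: S = 1366/(8.20)² = 20.32 W/m².
T₂ = [S(1−α₂)/(4σ)]^(1/4) = [20.32·0.77/(4σ)]^(1/4) = 91.13 K.

91 K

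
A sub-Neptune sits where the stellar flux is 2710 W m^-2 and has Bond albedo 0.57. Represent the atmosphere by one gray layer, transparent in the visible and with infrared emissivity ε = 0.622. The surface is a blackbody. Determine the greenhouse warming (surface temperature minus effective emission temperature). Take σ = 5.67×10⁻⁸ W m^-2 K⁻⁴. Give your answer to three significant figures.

26.1 K

The planet radiates to space at T_e = [S(1−α)/(4σ)]^(1/4) = 267.7 K.
Surface balance with a leaky layer gives σT_s⁴ = σT_e⁴·2/(2−ε), so T_s = T_e·[2/(2−0.622)]^(1/4) = 293.9 K.
T_s − T_e = 293.9 − 267.7 = 26.13 K.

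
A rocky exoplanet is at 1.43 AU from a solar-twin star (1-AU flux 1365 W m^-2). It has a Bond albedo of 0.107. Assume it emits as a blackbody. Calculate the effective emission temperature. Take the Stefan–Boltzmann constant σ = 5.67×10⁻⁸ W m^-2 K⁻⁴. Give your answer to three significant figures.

226 kelvin

By the inverse-square law, S = 1365/1.43² = 667.5 W m^-2.
Averaging over the sphere, the absorbed flux is S(1−α)/4 = 149.0 W m^-2.
Balancing against σT⁴: T = (149.0/5.67×10⁻⁸)^(1/4) = 226.4 K.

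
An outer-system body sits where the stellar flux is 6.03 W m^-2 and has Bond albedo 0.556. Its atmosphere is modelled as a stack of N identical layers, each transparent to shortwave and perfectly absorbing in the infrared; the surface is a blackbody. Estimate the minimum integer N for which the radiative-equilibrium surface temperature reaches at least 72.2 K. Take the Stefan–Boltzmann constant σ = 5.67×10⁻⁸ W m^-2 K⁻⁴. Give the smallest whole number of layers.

2

The effective emission temperature is T_e = [S(1−α)/(4σ)]^¼ = 58.62 K.
Since T_s⁴ = (N+1)T_e⁴, we need N ≥ (T_s/T_e)⁴ − 1 = 1.302.
Rounding up, N = 2.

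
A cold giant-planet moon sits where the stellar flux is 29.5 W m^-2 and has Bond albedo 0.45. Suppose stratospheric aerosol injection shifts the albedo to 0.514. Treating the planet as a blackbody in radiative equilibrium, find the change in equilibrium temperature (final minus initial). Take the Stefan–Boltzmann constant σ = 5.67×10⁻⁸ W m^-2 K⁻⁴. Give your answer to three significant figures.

-2.80 K

Before: T₁ = [29.50·0.55/(4σ)]^(1/4) = 91.97 K.
After:  T₂ = [29.50·0.486/(4σ)]^(1/4) = 89.17 K.
ΔT = T₂ − T₁ = -2.801 K.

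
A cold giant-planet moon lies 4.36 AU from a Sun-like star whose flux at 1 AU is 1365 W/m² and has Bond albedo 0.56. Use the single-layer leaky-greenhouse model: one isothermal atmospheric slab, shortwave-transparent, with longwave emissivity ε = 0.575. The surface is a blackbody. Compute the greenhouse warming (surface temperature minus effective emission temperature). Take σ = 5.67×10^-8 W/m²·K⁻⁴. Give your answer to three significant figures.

9.61 K

Irradiance scales as 1/d², so S = 1365 W/m² × (1/4.36)² = 71.81 W/m².
At the top of the atmosphere, σT_e⁴ = S(1−α)/4 = 7.899 W/m², giving T_e = 108.6 K.
For a single slab of emissivity ε, T_s⁴ = 2T_e⁴/(2−ε); thus T_s = 108.6·(1.404)^(1/4) = 118.2 K.
Greenhouse warming: T_s − T_e = 9.608 K.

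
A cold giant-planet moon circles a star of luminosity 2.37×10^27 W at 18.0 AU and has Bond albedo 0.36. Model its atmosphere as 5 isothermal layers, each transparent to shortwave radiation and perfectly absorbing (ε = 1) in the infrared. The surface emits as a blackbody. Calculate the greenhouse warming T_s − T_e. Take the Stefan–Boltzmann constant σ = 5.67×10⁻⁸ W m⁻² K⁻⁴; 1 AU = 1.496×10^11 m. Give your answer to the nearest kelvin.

Orbital distance: d = 18.0 AU = 2.693×10^12 m.
Spreading L over a sphere of radius d: S = 2.37×10^27/(4π·2.69×10^12²) = 26.01 W m⁻².
Top-of-atmosphere balance: σT_e⁴ = S(1−α)/4 = 4.162 W m⁻² → T_e = 92.56 K.
T_s = (N+1)^(1/4)·T_e = 144.9 K.
So the greenhouse effect raises the surface by 144.9 − 92.56 = 52.30 K.

52 K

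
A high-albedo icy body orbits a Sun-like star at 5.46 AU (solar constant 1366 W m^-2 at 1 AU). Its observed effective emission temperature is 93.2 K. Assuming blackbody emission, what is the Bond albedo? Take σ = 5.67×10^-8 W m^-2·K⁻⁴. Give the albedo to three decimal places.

By the inverse-square law, S = 1366/5.46² = 45.82 W m^-2.
Rearranging the radiative balance, α = 1 − 4σT⁴/S.
σT⁴ = 4.278 W m^-2, so 4σT⁴ = 17.11 W m^-2.
Hence α = 1 − 17.11/45.82 = 0.6265.

0.627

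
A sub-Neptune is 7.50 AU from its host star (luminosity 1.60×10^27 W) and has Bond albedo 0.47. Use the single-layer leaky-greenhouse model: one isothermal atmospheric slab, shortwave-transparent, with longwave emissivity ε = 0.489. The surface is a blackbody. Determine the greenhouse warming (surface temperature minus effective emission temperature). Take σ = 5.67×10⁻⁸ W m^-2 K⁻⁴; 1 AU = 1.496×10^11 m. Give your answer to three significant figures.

9.00 kelvin

d = 7.50 × 1.496×10^11 m = 1.122×10^12 m.
Spreading L over a sphere of radius d: S = 1.60×10^27/(4π·1.12×10^12²) = 101.1 W m^-2.
At the top of the atmosphere, σT_e⁴ = S(1−α)/4 = 13.40 W m^-2, giving T_e = 124.0 K.
For a single slab of emissivity ε, T_s⁴ = 2T_e⁴/(2−ε); thus T_s = 124.0·(1.324)^(1/4) = 133.0 K.
T_s − T_e = 133.0 − 124.0 = 9.003 K.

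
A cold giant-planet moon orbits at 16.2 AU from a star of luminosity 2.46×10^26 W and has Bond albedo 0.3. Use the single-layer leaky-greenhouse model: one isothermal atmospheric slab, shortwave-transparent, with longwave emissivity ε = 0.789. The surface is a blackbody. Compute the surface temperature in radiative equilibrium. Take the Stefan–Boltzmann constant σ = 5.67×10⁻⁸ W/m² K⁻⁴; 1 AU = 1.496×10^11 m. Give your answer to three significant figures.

64.2 K

Orbital distance: d = 16.2 AU = 2.424×10^12 m.
S = L/(4πd²) = 3.333 W/m².
At the top of the atmosphere, σT_e⁴ = S(1−α)/4 = 0.5833 W/m², giving T_e = 56.63 K.
Surface balance with a leaky layer gives σT_s⁴ = σT_e⁴·2/(2−ε), so T_s = T_e·[2/(2−0.789)]^(1/4) = 64.20 K.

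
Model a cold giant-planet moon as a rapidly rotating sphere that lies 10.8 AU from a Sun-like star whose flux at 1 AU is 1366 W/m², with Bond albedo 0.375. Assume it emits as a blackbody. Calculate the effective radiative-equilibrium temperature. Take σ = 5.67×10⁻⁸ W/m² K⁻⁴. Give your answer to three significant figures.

75.4 K

Flux at the orbit: S = 1366/(10.8)² = 11.71 W/m².
Averaging over the sphere, the absorbed flux is S(1−α)/4 = 1.830 W/m².
In equilibrium σT⁴ equals this, so T = 75.37 K.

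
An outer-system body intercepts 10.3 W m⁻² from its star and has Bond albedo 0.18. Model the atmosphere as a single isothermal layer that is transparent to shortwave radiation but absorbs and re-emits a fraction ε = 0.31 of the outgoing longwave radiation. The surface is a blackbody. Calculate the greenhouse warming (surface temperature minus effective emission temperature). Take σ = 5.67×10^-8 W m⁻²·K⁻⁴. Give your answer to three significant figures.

3.36 kelvin

Effective emission temperature (TOA balance): σT_e⁴ = S(1−α)/4 = 2.112 W m⁻² → T_e = 78.12 K.
For a single slab of emissivity ε, T_s⁴ = 2T_e⁴/(2−ε); thus T_s = 78.12·(1.183)^(1/4) = 81.48 K.
Greenhouse warming: T_s − T_e = 3.359 K.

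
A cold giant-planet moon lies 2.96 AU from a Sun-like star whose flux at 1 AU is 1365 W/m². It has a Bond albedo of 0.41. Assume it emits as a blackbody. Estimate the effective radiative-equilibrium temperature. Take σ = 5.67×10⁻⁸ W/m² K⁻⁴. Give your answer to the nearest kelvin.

By the inverse-square law, S = 1365/2.96² = 155.8 W/m².
The planet absorbs (1−α)S over its disc πR² and re-emits over 4πR², so the mean absorbed flux is (1−0.41)·155.8/4 = 22.98 W/m².
Balancing against σT⁴: T = (22.98/5.67×10⁻⁸)^(1/4) = 141.9 K.

142 K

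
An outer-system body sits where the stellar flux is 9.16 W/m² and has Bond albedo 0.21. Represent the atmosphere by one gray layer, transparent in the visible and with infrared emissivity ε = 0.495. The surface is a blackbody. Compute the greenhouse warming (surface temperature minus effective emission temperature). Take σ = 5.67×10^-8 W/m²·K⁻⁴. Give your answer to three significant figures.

At the top of the atmosphere, σT_e⁴ = S(1−α)/4 = 1.809 W/m², giving T_e = 75.16 K.
Surface balance with a leaky layer gives σT_s⁴ = σT_e⁴·2/(2−ε), so T_s = T_e·[2/(2−0.495)]^(1/4) = 80.69 K.
T_s − T_e = 80.69 − 75.16 = 5.537 K.

5.54 K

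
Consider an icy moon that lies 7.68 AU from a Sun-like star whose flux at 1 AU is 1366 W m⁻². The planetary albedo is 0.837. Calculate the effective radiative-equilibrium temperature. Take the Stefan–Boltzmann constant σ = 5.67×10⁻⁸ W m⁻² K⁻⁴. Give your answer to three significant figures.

Irradiance scales as 1/d², so S = 1366 W m⁻² × (1/7.68)² = 23.16 W m⁻².
Averaging over the sphere, the absorbed flux is S(1−α)/4 = 0.9437 W m⁻².
Set σT⁴ = 0.9437 → T = (0.9437/σ)^(1/4) = 63.87 K.

63.9 kelvin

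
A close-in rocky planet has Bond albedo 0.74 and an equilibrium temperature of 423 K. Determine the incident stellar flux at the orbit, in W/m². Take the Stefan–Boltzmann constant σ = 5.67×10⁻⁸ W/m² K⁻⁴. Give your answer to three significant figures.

From S(1−α)/4 = σT⁴: S = 4σT⁴/(1−α).
The emitted flux is σT⁴ = 1815 W/m².
So S = 4×1815/(1−0.74) = 27930 W/m².

27900 W/m²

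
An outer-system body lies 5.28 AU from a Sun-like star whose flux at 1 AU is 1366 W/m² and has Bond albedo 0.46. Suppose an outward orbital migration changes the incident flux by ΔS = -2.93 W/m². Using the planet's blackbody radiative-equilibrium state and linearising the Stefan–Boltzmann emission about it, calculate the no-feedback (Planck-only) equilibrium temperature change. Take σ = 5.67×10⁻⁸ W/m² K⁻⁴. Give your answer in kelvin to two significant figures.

-1.6 K

Irradiance scales as 1/d², so S = 1366 W/m² × (1/5.28)² = 49.00 W/m².
Reference equilibrium: T_e = [S(1−α)/(4σ)]^(1/4) = 103.9 K.
TOA radiative forcing: ΔF = (1−α)ΔS/4 = 0.54·(-2.93)/4 = -0.3956 W/m².
Linearising σT⁴ gives d(σT⁴)/dT = 4σT_e³ = 0.2546 W/m² per K.
Hence the no-feedback warming is ΔF/(4σT_e³) = -1.55 K.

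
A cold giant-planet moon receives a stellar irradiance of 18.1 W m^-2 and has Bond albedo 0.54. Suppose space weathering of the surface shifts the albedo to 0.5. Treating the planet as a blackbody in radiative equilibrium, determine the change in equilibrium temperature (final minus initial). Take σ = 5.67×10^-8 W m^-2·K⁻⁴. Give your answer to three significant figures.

Initial: T₁ = [S(1−0.54)/(4σ)]^(1/4) = 77.84 K.
With α = 0.5, T₂ = 79.48 K.
ΔT = T₂ − T₁ = 1.640 K.

1.64 kelvin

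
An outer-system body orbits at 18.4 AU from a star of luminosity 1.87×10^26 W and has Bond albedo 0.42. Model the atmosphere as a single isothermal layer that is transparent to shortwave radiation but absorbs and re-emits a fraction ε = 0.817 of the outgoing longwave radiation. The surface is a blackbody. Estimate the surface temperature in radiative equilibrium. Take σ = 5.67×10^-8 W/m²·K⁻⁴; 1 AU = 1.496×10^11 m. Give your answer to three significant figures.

d = 18.4 × 1.496×10^11 m = 2.753×10^12 m.
Flux at the orbit: S = L/(4πd²) = 1.87×10^26/(4π·(2.75×10^12)²) = 1.964 W/m².
At the top of the atmosphere, σT_e⁴ = S(1−α)/4 = 0.2848 W/m², giving T_e = 47.34 K.
The surface balance (absorbed SW + ε·downward IR = σT_s⁴) with T_a⁴ = T_s⁴/2 reduces to T_s = T_e·[2/(2−ε)]^¼ = 53.98 K.

54.0 K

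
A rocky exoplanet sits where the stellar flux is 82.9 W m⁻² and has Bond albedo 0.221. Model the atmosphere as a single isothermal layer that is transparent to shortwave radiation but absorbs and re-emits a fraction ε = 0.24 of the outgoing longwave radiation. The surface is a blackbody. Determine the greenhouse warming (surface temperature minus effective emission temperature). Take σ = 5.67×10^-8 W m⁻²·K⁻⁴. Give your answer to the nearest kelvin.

4 K

At the top of the atmosphere, σT_e⁴ = S(1−α)/4 = 16.14 W m⁻², giving T_e = 129.9 K.
Surface balance with a leaky layer gives σT_s⁴ = σT_e⁴·2/(2−ε), so T_s = T_e·[2/(2−0.24)]^(1/4) = 134.1 K.
Greenhouse warming: T_s − T_e = 4.218 K.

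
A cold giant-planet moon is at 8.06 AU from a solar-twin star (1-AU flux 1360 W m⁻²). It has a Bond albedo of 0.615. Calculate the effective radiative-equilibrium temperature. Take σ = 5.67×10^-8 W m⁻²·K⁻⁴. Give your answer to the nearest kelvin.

77 K

Irradiance scales as 1/d², so S = 1360 W m⁻² × (1/8.06)² = 20.93 W m⁻².
Averaging over the sphere, the absorbed flux is S(1−α)/4 = 2.015 W m⁻².
In equilibrium σT⁴ equals this, so T = 77.21 K.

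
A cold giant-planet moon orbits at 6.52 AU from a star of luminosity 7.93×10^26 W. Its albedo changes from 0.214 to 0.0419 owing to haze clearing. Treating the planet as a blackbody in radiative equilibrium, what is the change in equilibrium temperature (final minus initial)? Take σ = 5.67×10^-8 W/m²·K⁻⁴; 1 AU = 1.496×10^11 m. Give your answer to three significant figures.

Orbital distance: d = 6.52 AU = 9.754×10^11 m.
S = L/(4πd²) = 66.33 W/m².
With α = 0.214, T₁ = 123.1 K.
After:  T₂ = [66.33·0.958/(4σ)]^(1/4) = 129.4 K.
ΔT = T₂ − T₁ = 6.248 K.

6.25 kelvin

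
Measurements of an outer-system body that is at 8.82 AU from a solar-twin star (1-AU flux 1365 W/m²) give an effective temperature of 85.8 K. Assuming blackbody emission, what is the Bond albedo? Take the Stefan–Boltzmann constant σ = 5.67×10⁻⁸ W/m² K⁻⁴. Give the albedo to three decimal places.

By the inverse-square law, S = 1365/8.82² = 17.55 W/m².
Rearranging the radiative balance, α = 1 − 4σT⁴/S.
σT⁴ = 3.073 W/m², so 4σT⁴ = 12.29 W/m².
1−α = 12.29/17.55 = 0.7005, so α = 0.2995.

0.300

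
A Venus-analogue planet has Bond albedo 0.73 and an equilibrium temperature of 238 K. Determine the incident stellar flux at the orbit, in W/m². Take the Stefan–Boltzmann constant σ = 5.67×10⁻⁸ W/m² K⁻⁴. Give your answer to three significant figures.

From S(1−α)/4 = σT⁴: S = 4σT⁴/(1−α).
The emitted flux is σT⁴ = 181.9 W/m².
So S = 4×181.9/(1−0.73) = 2695 W/m².

2700 W/m²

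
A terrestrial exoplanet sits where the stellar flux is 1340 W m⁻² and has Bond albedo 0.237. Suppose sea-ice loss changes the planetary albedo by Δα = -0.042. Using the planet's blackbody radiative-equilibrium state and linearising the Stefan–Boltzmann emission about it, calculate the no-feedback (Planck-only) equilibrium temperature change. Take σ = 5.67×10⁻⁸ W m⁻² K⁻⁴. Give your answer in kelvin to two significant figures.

The baseline emission temperature is T_e = 259.1 K.
TOA radiative forcing: ΔF = −S·Δα/4 = −1340·(-0.042)/4 = 14.07 W m⁻².
Linearising σT⁴ gives d(σT⁴)/dT = 4σT_e³ = 3.946 W m⁻² per K.
ΔT₀ = ΔF/λ_P = 14.07/3.946 = 3.57 K.

3.6 kelvin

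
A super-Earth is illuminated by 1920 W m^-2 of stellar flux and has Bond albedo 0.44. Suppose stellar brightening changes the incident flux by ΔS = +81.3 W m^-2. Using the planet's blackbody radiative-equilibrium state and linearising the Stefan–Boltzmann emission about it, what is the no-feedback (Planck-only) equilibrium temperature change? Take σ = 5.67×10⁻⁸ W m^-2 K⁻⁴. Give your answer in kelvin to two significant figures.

2.8 kelvin

Unperturbed T_e = [1920·(1−0.44)/(4σ)]^¼ = 262.4 K.
Only a fraction (1−α) is absorbed and it's spread over 4πR², so ΔF = (1−α)ΔS/4 = 11.38 W m^-2.
Planck response: λ_P = 4σT_e³ = 4·5.67×10⁻⁸·(262.4)³ = 4.098 W m^-2/K.
ΔT₀ = ΔF/λ_P = 11.38/4.098 = 2.78 K.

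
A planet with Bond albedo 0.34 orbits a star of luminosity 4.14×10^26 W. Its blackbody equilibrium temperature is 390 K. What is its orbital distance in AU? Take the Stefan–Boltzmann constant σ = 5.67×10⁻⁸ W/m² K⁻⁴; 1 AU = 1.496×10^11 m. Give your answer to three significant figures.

Required flux: S = 4σT⁴/(1−α) = 7950 W/m².
From L = 4πd²S, d = √(4.14×10^26/(4π·7950)) = 6.437×10^10 m = 0.4303 AU.

0.430 AU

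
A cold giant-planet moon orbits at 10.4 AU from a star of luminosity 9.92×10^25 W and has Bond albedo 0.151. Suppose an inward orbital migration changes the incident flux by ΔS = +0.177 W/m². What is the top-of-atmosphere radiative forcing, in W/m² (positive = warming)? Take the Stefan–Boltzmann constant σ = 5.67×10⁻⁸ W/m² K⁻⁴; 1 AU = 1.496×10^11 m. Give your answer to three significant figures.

0.0376 W/m²

Orbital distance: d = 10.4 AU = 1.556×10^12 m.
S = L/(4πd²) = 3.261 W/m².
TOA radiative forcing: ΔF = (1−α)ΔS/4 = 0.849·(+0.177)/4 = 0.03757 W/m².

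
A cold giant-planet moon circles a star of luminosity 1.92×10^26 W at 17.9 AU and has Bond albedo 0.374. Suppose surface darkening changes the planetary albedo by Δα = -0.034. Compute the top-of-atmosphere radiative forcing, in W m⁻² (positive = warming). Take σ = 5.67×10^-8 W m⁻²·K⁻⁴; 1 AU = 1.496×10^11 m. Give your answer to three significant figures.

0.0181 W m⁻²

d = 17.9 × 1.496×10^11 m = 2.678×10^12 m.
Flux at the orbit: S = L/(4πd²) = 1.92×10^26/(4π·(2.68×10^12)²) = 2.131 W m⁻².
TOA radiative forcing: ΔF = −S·Δα/4 = −2.131·(-0.034)/4 = 0.01811 W m⁻².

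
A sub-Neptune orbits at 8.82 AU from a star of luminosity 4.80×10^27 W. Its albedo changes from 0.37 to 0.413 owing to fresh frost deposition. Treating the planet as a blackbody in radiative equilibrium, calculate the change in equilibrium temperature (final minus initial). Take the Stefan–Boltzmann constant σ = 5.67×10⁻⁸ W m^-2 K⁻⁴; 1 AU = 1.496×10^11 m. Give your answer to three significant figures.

-2.75 K

d = 8.82 × 1.496×10^11 m = 1.319×10^12 m.
Spreading L over a sphere of radius d: S = 4.80×10^27/(4π·1.32×10^12²) = 219.4 W m^-2.
With α = 0.37, T₁ = 157.1 K.
Final:   T₂ = [S(1−0.413)/(4σ)]^(1/4) = 154.4 K.
Change: 154.4 − 157.1 = -2.753 K.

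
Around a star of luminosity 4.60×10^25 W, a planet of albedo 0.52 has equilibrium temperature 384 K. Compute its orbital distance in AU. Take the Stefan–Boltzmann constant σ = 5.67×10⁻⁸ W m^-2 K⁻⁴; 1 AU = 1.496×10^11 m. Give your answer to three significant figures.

Energy balance gives S = 4σT⁴/(1−α) = 10270 W m^-2.
From L = 4πd²S, d = √(4.60×10^25/(4π·10270)) = 1.888×10^10 m = 0.1262 AU.

0.126 AU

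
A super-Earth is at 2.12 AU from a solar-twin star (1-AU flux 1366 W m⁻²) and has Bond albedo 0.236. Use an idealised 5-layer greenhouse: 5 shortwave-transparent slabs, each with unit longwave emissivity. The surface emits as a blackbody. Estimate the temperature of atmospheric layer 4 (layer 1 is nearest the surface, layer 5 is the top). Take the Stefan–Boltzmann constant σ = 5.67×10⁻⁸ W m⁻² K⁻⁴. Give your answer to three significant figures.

213 K

Flux at the orbit: S = 1366/(2.12)² = 303.9 W m⁻².
OLR = S(1−α)/4 = 58.05 W m⁻²; the top layer radiates at T_e = 178.9 K.
Each opaque layer satisfies 2T_j⁴ = T_{j−1}⁴ + T_{j+1}⁴, giving T_k⁴ = (N+1−k)T_e⁴.
With k = 4: T_4 = (5+1−4)^¼·178.9 K = 212.7 K.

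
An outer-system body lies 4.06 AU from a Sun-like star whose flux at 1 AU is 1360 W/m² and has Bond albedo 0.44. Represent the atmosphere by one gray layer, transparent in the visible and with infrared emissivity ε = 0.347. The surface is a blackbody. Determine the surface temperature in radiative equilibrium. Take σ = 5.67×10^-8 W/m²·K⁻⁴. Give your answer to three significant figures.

125 K

Irradiance scales as 1/d², so S = 1360 W/m² × (1/4.06)² = 82.51 W/m².
At the top of the atmosphere, σT_e⁴ = S(1−α)/4 = 11.55 W/m², giving T_e = 119.5 K.
The surface balance (absorbed SW + ε·downward IR = σT_s⁴) with T_a⁴ = T_s⁴/2 reduces to T_s = T_e·[2/(2−ε)]^¼ = 125.3 K.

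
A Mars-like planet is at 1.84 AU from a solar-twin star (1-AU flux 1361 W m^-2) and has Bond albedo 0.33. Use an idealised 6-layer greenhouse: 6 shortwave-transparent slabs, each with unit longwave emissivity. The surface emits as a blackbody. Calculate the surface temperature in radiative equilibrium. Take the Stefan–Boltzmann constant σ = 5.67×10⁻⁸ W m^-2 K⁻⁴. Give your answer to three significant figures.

By the inverse-square law, S = 1361/1.84² = 402.0 W m^-2.
The effective emission temperature is T_e = [S(1−α)/(4σ)]^¼ = 185.6 K.
With N = 6 opaque layers, T_s = (N+1)^(1/4)·T_e = 7^(1/4)·185.6 = 302.0 K.

302 K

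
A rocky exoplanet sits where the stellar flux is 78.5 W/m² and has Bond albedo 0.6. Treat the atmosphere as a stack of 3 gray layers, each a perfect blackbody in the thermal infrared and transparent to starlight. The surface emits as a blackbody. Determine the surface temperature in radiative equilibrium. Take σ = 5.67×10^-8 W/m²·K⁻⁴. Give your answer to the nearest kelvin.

153 K

Top-of-atmosphere balance: σT_e⁴ = S(1−α)/4 = 7.850 W/m² → T_e = 108.5 K.
With N = 3 opaque layers, T_s = (N+1)^(1/4)·T_e = 4^(1/4)·108.5 = 153.4 K.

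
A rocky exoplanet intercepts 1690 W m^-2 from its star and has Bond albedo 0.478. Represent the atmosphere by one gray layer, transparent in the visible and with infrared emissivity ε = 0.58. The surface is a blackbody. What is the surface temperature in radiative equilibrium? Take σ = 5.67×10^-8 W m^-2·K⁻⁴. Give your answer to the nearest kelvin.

272 kelvin

At the top of the atmosphere, σT_e⁴ = S(1−α)/4 = 220.5 W m^-2, giving T_e = 249.7 K.
Surface balance with a leaky layer gives σT_s⁴ = σT_e⁴·2/(2−ε), so T_s = T_e·[2/(2−0.58)]^(1/4) = 272.1 K.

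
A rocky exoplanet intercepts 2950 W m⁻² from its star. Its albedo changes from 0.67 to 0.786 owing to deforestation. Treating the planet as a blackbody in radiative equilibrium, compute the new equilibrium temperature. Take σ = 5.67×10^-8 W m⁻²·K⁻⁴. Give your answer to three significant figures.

T₂ = [S(1−α₂)/(4σ)]^(1/4) = [2950·0.214/(4σ)]^(1/4) = 229.7 K.

230 kelvin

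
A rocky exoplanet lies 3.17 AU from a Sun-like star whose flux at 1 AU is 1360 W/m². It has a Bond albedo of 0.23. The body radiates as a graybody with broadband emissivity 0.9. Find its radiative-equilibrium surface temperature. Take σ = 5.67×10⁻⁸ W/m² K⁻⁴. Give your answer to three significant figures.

150 K

Irradiance scales as 1/d², so S = 1360 W/m² × (1/3.17)² = 135.3 W/m².
Absorbed flux (global mean): S(1−α)/4 = 135.3·0.77/4 = 26.05 W/m².
Equating to εσT⁴ with ε = 0.9: T = (26.05/0.9σ)^(1/4) = 150.3 K.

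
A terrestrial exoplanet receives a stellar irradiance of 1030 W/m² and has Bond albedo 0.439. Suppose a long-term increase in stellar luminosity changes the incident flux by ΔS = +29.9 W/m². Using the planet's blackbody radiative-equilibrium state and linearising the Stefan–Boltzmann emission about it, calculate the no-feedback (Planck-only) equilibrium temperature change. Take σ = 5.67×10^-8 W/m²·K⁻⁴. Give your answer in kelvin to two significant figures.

The baseline emission temperature is T_e = 224.7 K.
TOA radiative forcing: ΔF = (1−α)ΔS/4 = 0.561·(+29.9)/4 = 4.193 W/m².
Planck response: λ_P = 4σT_e³ = 4·5.67×10⁻⁸·(224.7)³ = 2.572 W/m²/K.
So ΔT₀ = 4.193/2.572 = 1.63 K.

1.6 kelvin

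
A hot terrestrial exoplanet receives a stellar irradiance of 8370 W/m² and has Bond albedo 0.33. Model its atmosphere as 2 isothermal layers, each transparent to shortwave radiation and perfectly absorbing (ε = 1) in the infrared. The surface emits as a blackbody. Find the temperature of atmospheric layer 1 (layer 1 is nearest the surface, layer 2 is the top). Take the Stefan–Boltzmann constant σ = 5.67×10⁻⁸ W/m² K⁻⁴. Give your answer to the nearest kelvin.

Top-of-atmosphere balance: σT_e⁴ = S(1−α)/4 = 1402 W/m² → T_e = 396.5 K.
In the N-layer model, layer k (counted from the surface) has T_k = (N+1−k)^(1/4)·T_e.
T_1 = (2)^(1/4)·396.5 = 471.6 K.

472 kelvin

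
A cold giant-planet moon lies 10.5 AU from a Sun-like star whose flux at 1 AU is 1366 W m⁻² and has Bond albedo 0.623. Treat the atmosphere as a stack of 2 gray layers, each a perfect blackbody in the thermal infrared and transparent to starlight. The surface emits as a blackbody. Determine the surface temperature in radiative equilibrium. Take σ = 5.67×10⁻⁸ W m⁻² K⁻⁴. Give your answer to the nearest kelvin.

89 K

Flux at the orbit: S = 1366/(10.5)² = 12.39 W m⁻².
The effective emission temperature is T_e = [S(1−α)/(4σ)]^¼ = 67.37 K.
Layer-by-layer balance gives σT_s⁴ = (N+1)σT_e⁴, so T_s = 3^¼·67.37 = 88.66 K.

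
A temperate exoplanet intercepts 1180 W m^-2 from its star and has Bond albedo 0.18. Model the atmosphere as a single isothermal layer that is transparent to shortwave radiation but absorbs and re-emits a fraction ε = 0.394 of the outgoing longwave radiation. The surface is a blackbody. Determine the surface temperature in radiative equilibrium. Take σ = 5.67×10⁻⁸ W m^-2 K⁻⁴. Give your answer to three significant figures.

270 K

Effective emission temperature (TOA balance): σT_e⁴ = S(1−α)/4 = 241.9 W m^-2 → T_e = 255.6 K.
For a single slab of emissivity ε, T_s⁴ = 2T_e⁴/(2−ε); thus T_s = 255.6·(1.245)^(1/4) = 270.0 K.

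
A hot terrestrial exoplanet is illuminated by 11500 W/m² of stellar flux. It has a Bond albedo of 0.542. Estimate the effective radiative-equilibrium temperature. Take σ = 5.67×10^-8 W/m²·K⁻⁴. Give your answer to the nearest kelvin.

390 kelvin

Averaging over the sphere, the absorbed flux is S(1−α)/4 = 1317 W/m².
Set σT⁴ = 1317 → T = (1317/σ)^(1/4) = 390.4 K.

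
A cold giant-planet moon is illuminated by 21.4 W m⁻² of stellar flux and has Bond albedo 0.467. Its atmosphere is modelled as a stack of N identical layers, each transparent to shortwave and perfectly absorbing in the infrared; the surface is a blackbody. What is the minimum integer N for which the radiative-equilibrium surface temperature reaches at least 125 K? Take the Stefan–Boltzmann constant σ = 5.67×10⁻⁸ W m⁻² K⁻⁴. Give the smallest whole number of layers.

4

OLR = S(1−α)/4 = 2.852 W m⁻²; the top layer radiates at T_e = 84.21 K.
Need (N+1)T_e⁴ ≥ T_s⁴, i.e. N+1 ≥ (125/84.21)⁴ = 4.854.
The minimum whole number is N = 4.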